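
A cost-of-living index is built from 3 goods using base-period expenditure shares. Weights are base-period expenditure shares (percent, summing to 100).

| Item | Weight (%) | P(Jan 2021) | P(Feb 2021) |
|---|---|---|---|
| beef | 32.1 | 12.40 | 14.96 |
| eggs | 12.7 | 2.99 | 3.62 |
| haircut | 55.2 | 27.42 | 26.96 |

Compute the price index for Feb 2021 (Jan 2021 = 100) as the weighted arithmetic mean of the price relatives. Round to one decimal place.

108.4

beef: 32.1 × (14.96/12.40) = 32.1 × 1.206452 = 38.7271
eggs: 12.7 × (3.62/2.99) = 12.7 × 1.210702 = 15.3759
haircut: 55.2 × (26.96/27.42) = 55.2 × 0.983224 = 54.2740
Index = Σ wᵢ·(p₁ᵢ/p₀ᵢ) = 38.7271 + 15.3759 + 54.2740 = 108.3770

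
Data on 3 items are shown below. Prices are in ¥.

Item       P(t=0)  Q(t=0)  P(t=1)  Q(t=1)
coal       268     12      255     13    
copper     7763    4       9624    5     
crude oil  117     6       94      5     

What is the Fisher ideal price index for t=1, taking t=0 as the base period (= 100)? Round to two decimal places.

120.74

Laspeyres component (base-period weights):
ΣP(t=1)Q(t=0) = 255×12 + 9624×4 + 94×6 = 3060 + 38496 + 564 = 42120
ΣP(t=0)Q(t=0) = 268×12 + 7763×4 + 117×6 = 3216 + 31052 + 702 = 34970
L = 42120 / 34970 × 100 = 120.4461
Paasche component (current-period weights):
ΣP(t=1)Q(t=1) = 255×13 + 9624×5 + 94×5 = 3315 + 48120 + 470 = 51905
ΣP(t=0)Q(t=1) = 268×13 + 7763×5 + 117×5 = 3484 + 38815 + 585 = 42884
P = 51905 / 42884 × 100 = 121.0358
Fisher = √(L × P) = √(120.4461 × 121.0358) = 120.7406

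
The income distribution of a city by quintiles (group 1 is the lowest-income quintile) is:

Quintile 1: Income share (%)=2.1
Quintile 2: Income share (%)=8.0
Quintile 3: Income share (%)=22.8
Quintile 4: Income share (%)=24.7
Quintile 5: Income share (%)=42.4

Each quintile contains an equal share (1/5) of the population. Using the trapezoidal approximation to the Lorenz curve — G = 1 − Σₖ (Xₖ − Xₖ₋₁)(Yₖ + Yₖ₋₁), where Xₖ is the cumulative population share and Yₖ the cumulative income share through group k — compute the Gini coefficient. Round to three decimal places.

0.389

Cumulative income shares Yₖ: 0.0210, 0.1010, 0.3290, 0.5760, 1.0000
Σ (Xₖ−Xₖ₋₁)(Yₖ+Yₖ₋₁) = (1/5)(0.0210+0.0000) + (1/5)(0.1010+0.0210) + (1/5)(0.3290+0.1010) + (1/5)(0.5760+0.3290) + (1/5)(1.0000+0.5760)
  = 0.0042 + 0.0244 + 0.0860 + 0.1810 + 0.3152 = 0.6108
G = 1 − 0.6108 = 0.3892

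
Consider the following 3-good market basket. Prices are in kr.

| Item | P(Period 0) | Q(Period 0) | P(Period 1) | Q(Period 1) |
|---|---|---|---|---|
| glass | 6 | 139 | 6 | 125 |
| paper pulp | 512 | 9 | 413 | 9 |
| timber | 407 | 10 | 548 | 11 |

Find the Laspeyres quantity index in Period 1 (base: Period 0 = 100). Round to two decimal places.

103.40

Laspeyres quantity index uses base-period prices as weights.
ΣP(Period 0)·Q(Period 1) = 6×125 + 512×9 + 407×11 = 750 + 4608 + 4477 = 9835
ΣP(Period 0)·Q(Period 0) = 6×139 + 512×9 + 407×10 = 834 + 4608 + 4070 = 9512
Index = 9835 / 9512 × 100 = 103.3957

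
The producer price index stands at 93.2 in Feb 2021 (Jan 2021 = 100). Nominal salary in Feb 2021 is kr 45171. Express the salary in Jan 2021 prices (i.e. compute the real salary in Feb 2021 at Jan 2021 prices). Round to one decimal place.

Real = Nominal ÷ (Index/100) = 45171 ÷ (93.2/100)
     = 45171 ÷ 0.932 = 48466.7382

48466.7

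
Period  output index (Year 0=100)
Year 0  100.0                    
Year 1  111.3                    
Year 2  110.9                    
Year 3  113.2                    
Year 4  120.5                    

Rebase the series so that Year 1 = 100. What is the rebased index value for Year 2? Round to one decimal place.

Rebased(Year 2) = 110.9 / 111.3 × 100 = 99.6406

99.6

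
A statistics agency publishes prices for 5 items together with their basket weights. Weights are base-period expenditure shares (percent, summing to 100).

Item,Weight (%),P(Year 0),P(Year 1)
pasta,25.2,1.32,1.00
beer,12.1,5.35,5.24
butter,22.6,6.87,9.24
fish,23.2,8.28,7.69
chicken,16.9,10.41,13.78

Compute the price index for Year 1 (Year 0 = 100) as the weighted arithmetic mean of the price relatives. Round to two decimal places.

pasta: 25.2 × (1.00/1.32) = 25.2 × 0.757576 = 19.0909
beer: 12.1 × (5.24/5.35) = 12.1 × 0.979439 = 11.8512
butter: 22.6 × (9.24/6.87) = 22.6 × 1.344978 = 30.3965
fish: 23.2 × (7.69/8.28) = 23.2 × 0.928744 = 21.5469
chicken: 16.9 × (13.78/10.41) = 16.9 × 1.323727 = 22.3710
Index = Σ wᵢ·(p₁ᵢ/p₀ᵢ) = 19.0909 + 11.8512 + 30.3965 + 21.5469 + 22.3710 = 105.2565

105.26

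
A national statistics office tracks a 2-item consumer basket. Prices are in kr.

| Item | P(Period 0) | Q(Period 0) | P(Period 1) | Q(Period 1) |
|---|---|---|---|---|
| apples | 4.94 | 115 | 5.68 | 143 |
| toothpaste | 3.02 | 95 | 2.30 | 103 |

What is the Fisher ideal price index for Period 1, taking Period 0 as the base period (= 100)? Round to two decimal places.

Laspeyres component (base-period weights):
ΣP(Period 1)Q(Period 0) = 5.68×115 + 2.30×95 = 653.2 + 218.5 = 871.7
ΣP(Period 0)Q(Period 0) = 4.94×115 + 3.02×95 = 568.1 + 286.9 = 855
L = 871.7 / 855 × 100 = 101.9532
Paasche component (current-period weights):
ΣP(Period 1)Q(Period 1) = 5.68×143 + 2.30×103 = 812.24 + 236.9 = 1049.14
ΣP(Period 0)Q(Period 1) = 4.94×143 + 3.02×103 = 706.42 + 311.06 = 1017.48
P = 1049.14 / 1017.48 × 100 = 103.1116
Fisher = √(L × P) = √(101.9532 × 103.1116) = 102.5308

102.53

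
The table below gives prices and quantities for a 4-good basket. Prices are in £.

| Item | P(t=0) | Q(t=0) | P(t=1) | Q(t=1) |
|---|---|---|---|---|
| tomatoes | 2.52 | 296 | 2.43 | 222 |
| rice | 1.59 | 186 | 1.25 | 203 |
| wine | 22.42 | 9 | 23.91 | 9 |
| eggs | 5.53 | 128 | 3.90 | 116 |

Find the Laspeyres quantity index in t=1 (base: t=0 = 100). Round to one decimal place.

Laspeyres quantity index uses base-period prices as weights.
ΣP(t=0)·Q(t=1) = 2.52×222 + 1.59×203 + 22.42×9 + 5.53×116 = 559.44 + 322.77 + 201.78 + 641.48 = 1725.47
ΣP(t=0)·Q(t=0) = 2.52×296 + 1.59×186 + 22.42×9 + 5.53×128 = 745.92 + 295.74 + 201.78 + 707.84 = 1951.28
Index = 1725.47 / 1951.28 × 100 = 88.4276

88.4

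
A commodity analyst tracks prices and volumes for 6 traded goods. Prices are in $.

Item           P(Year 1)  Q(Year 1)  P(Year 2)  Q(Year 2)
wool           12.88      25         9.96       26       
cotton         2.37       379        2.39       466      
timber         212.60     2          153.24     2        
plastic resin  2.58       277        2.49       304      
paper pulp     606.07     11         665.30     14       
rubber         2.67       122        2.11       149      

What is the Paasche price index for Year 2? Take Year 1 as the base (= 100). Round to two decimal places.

104.62

Paasche price index uses current-period quantities as weights.
ΣP(Year 2)·Q(Year 2) = 9.96×26 + 2.39×466 + 153.24×2 + 2.49×304 + 665.30×14 + 2.11×149 = 258.96 + 1113.74 + 306.48 + 756.96 + 9314.2 + 314.39 = 12064.73
ΣP(Year 1)·Q(Year 2) = 12.88×26 + 2.37×466 + 212.60×2 + 2.58×304 + 606.07×14 + 2.67×149 = 334.88 + 1104.42 + 425.2 + 784.32 + 8484.98 + 397.83 = 11531.63
Index = 12064.73 / 11531.63 × 100 = 104.6229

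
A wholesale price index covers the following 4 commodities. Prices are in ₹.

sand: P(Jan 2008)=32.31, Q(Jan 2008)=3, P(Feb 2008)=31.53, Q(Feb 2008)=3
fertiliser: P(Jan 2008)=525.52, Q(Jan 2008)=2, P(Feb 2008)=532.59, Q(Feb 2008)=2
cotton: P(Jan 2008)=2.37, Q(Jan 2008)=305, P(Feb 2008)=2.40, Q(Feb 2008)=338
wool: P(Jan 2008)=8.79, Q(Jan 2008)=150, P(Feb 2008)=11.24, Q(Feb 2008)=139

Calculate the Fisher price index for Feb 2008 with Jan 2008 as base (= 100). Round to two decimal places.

Laspeyres component (base-period weights):
ΣP(Feb 2008)Q(Jan 2008) = 31.53×3 + 532.59×2 + 2.40×305 + 11.24×150 = 94.59 + 1065.18 + 732 + 1686 = 3577.77
ΣP(Jan 2008)Q(Jan 2008) = 32.31×3 + 525.52×2 + 2.37×305 + 8.79×150 = 96.93 + 1051.04 + 722.85 + 1318.5 = 3189.32
L = 3577.77 / 3189.32 × 100 = 112.1797
Paasche component (current-period weights):
ΣP(Feb 2008)Q(Feb 2008) = 31.53×3 + 532.59×2 + 2.40×338 + 11.24×139 = 94.59 + 1065.18 + 811.2 + 1562.36 = 3533.33
ΣP(Jan 2008)Q(Feb 2008) = 32.31×3 + 525.52×2 + 2.37×338 + 8.79×139 = 96.93 + 1051.04 + 801.06 + 1221.81 = 3170.84
P = 3533.33 / 3170.84 × 100 = 111.4320
Fisher = √(L × P) = √(112.1797 × 111.4320) = 111.8052

111.81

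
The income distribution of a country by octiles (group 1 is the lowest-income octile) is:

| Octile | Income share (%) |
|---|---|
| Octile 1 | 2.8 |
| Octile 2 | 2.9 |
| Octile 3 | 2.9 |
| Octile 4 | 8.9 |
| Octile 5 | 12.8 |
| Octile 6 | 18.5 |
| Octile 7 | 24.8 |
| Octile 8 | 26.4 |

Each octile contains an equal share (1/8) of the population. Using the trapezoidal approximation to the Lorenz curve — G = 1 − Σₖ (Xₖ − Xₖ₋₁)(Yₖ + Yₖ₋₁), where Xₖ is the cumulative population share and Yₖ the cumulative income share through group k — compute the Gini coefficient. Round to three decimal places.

Cumulative income shares Yₖ: 0.0280, 0.0570, 0.0860, 0.1750, 0.3030, 0.4880, 0.7360, 1.0000
Σ (Xₖ−Xₖ₋₁)(Yₖ+Yₖ₋₁) = (1/8)(0.0280+0.0000) + (1/8)(0.0570+0.0280) + (1/8)(0.0860+0.0570) + (1/8)(0.1750+0.0860) + (1/8)(0.3030+0.1750) + (1/8)(0.4880+0.3030) + (1/8)(0.7360+0.4880) + (1/8)(1.0000+0.7360)
  = 0.0035 + 0.0106 + 0.0179 + 0.0326 + 0.0597 + 0.0989 + 0.1530 + 0.2170 = 0.5932
G = 1 − 0.5932 = 0.4068

0.407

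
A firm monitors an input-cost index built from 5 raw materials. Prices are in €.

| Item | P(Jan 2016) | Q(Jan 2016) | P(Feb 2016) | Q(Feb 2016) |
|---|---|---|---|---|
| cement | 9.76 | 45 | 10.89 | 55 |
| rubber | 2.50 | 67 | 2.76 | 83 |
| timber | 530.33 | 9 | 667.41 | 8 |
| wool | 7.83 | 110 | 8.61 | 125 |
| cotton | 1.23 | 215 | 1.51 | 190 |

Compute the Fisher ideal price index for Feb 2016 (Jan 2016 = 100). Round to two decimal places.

Laspeyres component (base-period weights):
ΣP(Feb 2016)Q(Jan 2016) = 10.89×45 + 2.76×67 + 667.41×9 + 8.61×110 + 1.51×215 = 490.05 + 184.92 + 6006.69 + 947.1 + 324.65 = 7953.41
ΣP(Jan 2016)Q(Jan 2016) = 9.76×45 + 2.50×67 + 530.33×9 + 7.83×110 + 1.23×215 = 439.2 + 167.5 + 4772.97 + 861.3 + 264.45 = 6505.42
L = 7953.41 / 6505.42 × 100 = 122.2582
Paasche component (current-period weights):
ΣP(Feb 2016)Q(Feb 2016) = 10.89×55 + 2.76×83 + 667.41×8 + 8.61×125 + 1.51×190 = 598.95 + 229.08 + 5339.28 + 1076.25 + 286.9 = 7530.46
ΣP(Jan 2016)Q(Feb 2016) = 9.76×55 + 2.50×83 + 530.33×8 + 7.83×125 + 1.23×190 = 536.8 + 207.5 + 4242.64 + 978.75 + 233.7 = 6199.39
P = 7530.46 / 6199.39 × 100 = 121.4710
Fisher = √(L × P) = √(122.2582 × 121.4710) = 121.8640

121.86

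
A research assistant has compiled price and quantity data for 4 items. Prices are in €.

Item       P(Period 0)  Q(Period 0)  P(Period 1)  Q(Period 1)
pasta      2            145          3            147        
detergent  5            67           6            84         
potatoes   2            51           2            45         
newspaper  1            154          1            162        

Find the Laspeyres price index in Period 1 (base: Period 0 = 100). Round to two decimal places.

124.06

Laspeyres price index uses base-period quantities as weights.
ΣP(Period 1)·Q(Period 0) = 3×145 + 6×67 + 2×51 + 1×154 = 435 + 402 + 102 + 154 = 1093
ΣP(Period 0)·Q(Period 0) = 2×145 + 5×67 + 2×51 + 1×154 = 290 + 335 + 102 + 154 = 881
Index = 1093 / 881 × 100 = 124.0636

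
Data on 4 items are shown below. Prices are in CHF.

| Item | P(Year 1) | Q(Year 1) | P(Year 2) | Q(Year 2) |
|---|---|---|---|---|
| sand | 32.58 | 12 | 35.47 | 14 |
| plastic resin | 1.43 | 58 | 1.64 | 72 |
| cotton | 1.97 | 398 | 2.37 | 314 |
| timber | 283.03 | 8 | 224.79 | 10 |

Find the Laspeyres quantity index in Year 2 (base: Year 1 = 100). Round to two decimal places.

113.79

Laspeyres quantity index uses base-period prices as weights.
ΣP(Year 1)·Q(Year 2) = 32.58×14 + 1.43×72 + 1.97×314 + 283.03×10 = 456.12 + 102.96 + 618.58 + 2830.3 = 4007.96
ΣP(Year 1)·Q(Year 1) = 32.58×12 + 1.43×58 + 1.97×398 + 283.03×8 = 390.96 + 82.94 + 784.06 + 2264.24 = 3522.2
Index = 4007.96 / 3522.2 × 100 = 113.7914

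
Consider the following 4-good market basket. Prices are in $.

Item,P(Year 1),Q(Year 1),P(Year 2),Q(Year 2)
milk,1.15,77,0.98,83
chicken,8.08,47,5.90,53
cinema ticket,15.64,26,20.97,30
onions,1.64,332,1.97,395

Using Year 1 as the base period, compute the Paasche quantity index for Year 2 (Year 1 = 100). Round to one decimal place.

Paasche quantity index uses current-period prices as weights.
ΣP(Year 2)·Q(Year 2) = 0.98×83 + 5.90×53 + 20.97×30 + 1.97×395 = 81.34 + 312.7 + 629.1 + 778.15 = 1801.29
ΣP(Year 2)·Q(Year 1) = 0.98×77 + 5.90×47 + 20.97×26 + 1.97×332 = 75.46 + 277.3 + 545.22 + 654.04 = 1552.02
Index = 1801.29 / 1552.02 × 100 = 116.0610

116.1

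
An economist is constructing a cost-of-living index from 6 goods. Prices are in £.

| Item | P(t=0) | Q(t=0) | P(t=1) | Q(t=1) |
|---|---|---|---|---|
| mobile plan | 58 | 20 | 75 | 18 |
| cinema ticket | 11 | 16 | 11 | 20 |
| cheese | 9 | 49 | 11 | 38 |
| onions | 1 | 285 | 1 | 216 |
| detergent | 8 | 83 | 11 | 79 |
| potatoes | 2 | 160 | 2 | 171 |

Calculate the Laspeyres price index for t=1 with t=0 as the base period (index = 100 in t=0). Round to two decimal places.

Laspeyres price index uses base-period quantities as weights.
ΣP(t=1)·Q(t=0) = 75×20 + 11×16 + 11×49 + 1×285 + 11×83 + 2×160 = 1500 + 176 + 539 + 285 + 913 + 320 = 3733
ΣP(t=0)·Q(t=0) = 58×20 + 11×16 + 9×49 + 1×285 + 8×83 + 2×160 = 1160 + 176 + 441 + 285 + 664 + 320 = 3046
Index = 3733 / 3046 × 100 = 122.5542

122.55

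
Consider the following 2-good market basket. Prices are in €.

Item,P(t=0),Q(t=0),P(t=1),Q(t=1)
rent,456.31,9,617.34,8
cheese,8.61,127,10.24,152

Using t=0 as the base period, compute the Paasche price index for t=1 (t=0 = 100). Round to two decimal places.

Paasche price index uses current-period quantities as weights.
ΣP(t=1)·Q(t=1) = 617.34×8 + 10.24×152 = 4938.72 + 1556.48 = 6495.2
ΣP(t=0)·Q(t=1) = 456.31×8 + 8.61×152 = 3650.48 + 1308.72 = 4959.2
Index = 6495.2 / 4959.2 × 100 = 130.9727

130.97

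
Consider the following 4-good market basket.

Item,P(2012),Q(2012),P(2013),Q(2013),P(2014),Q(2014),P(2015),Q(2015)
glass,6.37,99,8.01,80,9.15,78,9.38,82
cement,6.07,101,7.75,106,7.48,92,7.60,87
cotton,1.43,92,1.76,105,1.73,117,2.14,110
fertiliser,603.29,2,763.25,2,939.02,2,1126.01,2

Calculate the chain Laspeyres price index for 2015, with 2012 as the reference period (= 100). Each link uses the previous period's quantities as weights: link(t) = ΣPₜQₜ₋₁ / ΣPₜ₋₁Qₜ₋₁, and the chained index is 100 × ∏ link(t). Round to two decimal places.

Link 2012→2013:
ΣP(2013)Q(2012) = 8.01×99 + 7.75×101 + 1.76×92 + 763.25×2 = 792.99 + 782.75 + 161.92 + 1526.5 = 3264.16
ΣP(2012)Q(2012) = 6.37×99 + 6.07×101 + 1.43×92 + 603.29×2 = 630.63 + 613.07 + 131.56 + 1206.58 = 2581.84
link = 3264.16/2581.84 = 1.264277
Link 2013→2014:
ΣP(2014)Q(2013) = 9.15×80 + 7.48×106 + 1.73×105 + 939.02×2 = 732 + 792.88 + 181.65 + 1878.04 = 3584.57
ΣP(2013)Q(2013) = 8.01×80 + 7.75×106 + 1.76×105 + 763.25×2 = 640.8 + 821.5 + 184.8 + 1526.5 = 3173.6
link = 3584.57/3173.6 = 1.129496
Link 2014→2015:
ΣP(2015)Q(2014) = 9.38×78 + 7.60×92 + 2.14×117 + 1126.01×2 = 731.64 + 699.2 + 250.38 + 2252.02 = 3933.24
ΣP(2014)Q(2014) = 9.15×78 + 7.48×92 + 1.73×117 + 939.02×2 = 713.7 + 688.16 + 202.41 + 1878.04 = 3482.31
link = 3933.24/3482.31 = 1.129492
Chained index = 100 × 1.264277 × 1.129496 × 1.129492 = 161.2910

161.29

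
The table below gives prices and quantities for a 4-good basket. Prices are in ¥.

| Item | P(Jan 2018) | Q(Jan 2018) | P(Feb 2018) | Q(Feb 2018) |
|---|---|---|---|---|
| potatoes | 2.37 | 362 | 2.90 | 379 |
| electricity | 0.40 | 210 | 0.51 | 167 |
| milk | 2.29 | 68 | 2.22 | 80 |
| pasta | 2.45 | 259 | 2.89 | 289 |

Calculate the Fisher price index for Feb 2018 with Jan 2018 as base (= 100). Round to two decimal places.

Laspeyres component (base-period weights):
ΣP(Feb 2018)Q(Jan 2018) = 2.90×362 + 0.51×210 + 2.22×68 + 2.89×259 = 1049.8 + 107.1 + 150.96 + 748.51 = 2056.37
ΣP(Jan 2018)Q(Jan 2018) = 2.37×362 + 0.40×210 + 2.29×68 + 2.45×259 = 857.94 + 84 + 155.72 + 634.55 = 1732.21
L = 2056.37 / 1732.21 × 100 = 118.7137
Paasche component (current-period weights):
ΣP(Feb 2018)Q(Feb 2018) = 2.90×379 + 0.51×167 + 2.22×80 + 2.89×289 = 1099.1 + 85.17 + 177.6 + 835.21 = 2197.08
ΣP(Jan 2018)Q(Feb 2018) = 2.37×379 + 0.40×167 + 2.29×80 + 2.45×289 = 898.23 + 66.8 + 183.2 + 708.05 = 1856.28
P = 2197.08 / 1856.28 × 100 = 118.3593
Fisher = √(L × P) = √(118.7137 × 118.3593) = 118.5364

118.54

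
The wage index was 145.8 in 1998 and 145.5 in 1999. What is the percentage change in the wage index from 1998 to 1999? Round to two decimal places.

Change = (145.5 − 145.8) / 145.8 × 100
       = -0.3 / 145.8 × 100 = -0.2058%

-0.21%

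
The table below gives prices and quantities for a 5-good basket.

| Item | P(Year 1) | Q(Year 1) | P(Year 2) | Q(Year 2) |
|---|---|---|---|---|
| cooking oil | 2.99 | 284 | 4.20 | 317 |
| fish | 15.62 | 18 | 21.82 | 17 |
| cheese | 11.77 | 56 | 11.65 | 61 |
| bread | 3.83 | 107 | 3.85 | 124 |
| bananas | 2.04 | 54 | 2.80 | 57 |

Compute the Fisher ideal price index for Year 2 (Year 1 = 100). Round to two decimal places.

121.10

Laspeyres component (base-period weights):
ΣP(Year 2)Q(Year 1) = 4.20×284 + 21.82×18 + 11.65×56 + 3.85×107 + 2.80×54 = 1192.8 + 392.76 + 652.4 + 411.95 + 151.2 = 2801.11
ΣP(Year 1)Q(Year 1) = 2.99×284 + 15.62×18 + 11.77×56 + 3.83×107 + 2.04×54 = 849.16 + 281.16 + 659.12 + 409.81 + 110.16 = 2309.41
L = 2801.11 / 2309.41 × 100 = 121.2912
Paasche component (current-period weights):
ΣP(Year 2)Q(Year 2) = 4.20×317 + 21.82×17 + 11.65×61 + 3.85×124 + 2.80×57 = 1331.4 + 370.94 + 710.65 + 477.4 + 159.6 = 3049.99
ΣP(Year 1)Q(Year 2) = 2.99×317 + 15.62×17 + 11.77×61 + 3.83×124 + 2.04×57 = 947.83 + 265.54 + 717.97 + 474.92 + 116.28 = 2522.54
P = 3049.99 / 2522.54 × 100 = 120.9095
Fisher = √(L × P) = √(121.2912 × 120.9095) = 121.1002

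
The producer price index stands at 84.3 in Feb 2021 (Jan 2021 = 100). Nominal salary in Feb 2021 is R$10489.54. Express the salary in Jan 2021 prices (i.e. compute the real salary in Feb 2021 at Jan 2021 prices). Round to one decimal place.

12443.1

Real = Nominal ÷ (Index/100) = 10489.54 ÷ (84.3/100)
     = 10489.54 ÷ 0.843 = 12443.1079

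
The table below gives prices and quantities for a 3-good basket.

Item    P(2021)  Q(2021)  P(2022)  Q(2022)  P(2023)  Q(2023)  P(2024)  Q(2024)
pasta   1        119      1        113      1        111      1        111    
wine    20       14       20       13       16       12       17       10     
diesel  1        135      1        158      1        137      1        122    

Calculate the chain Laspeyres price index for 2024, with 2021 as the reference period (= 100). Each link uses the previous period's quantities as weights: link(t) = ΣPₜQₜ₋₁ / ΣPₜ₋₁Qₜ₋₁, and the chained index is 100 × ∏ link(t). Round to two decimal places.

92.67

Link 2021→2022:
ΣP(2022)Q(2021) = 1×119 + 20×14 + 1×135 = 119 + 280 + 135 = 534
ΣP(2021)Q(2021) = 1×119 + 20×14 + 1×135 = 119 + 280 + 135 = 534
link = 534/534 = 1.000000
Link 2022→2023:
ΣP(2023)Q(2022) = 1×113 + 16×13 + 1×158 = 113 + 208 + 158 = 479
ΣP(2022)Q(2022) = 1×113 + 20×13 + 1×158 = 113 + 260 + 158 = 531
link = 479/531 = 0.902072
Link 2023→2024:
ΣP(2024)Q(2023) = 1×111 + 17×12 + 1×137 = 111 + 204 + 137 = 452
ΣP(2023)Q(2023) = 1×111 + 16×12 + 1×137 = 111 + 192 + 137 = 440
link = 452/440 = 1.027273
Chained index = 100 × 1.000000 × 0.902072 × 1.027273 = 92.6674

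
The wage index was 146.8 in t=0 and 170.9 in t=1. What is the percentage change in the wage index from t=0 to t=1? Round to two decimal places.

16.42%

Change = (170.9 − 146.8) / 146.8 × 100
       = 24.1 / 146.8 × 100 = 16.4169%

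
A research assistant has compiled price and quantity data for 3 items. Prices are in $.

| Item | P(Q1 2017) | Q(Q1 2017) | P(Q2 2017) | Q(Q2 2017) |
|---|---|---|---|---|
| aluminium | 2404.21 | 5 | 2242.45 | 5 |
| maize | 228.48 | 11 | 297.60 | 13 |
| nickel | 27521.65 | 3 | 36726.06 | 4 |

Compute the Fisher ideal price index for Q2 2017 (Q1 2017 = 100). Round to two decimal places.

Laspeyres component (base-period weights):
ΣP(Q2 2017)Q(Q1 2017) = 2242.45×5 + 297.60×11 + 36726.06×3 = 11212.25 + 3273.6 + 110178.18 = 124664.03
ΣP(Q1 2017)Q(Q1 2017) = 2404.21×5 + 228.48×11 + 27521.65×3 = 12021.05 + 2513.28 + 82564.95 = 97099.28
L = 124664.03 / 97099.28 × 100 = 128.3882
Paasche component (current-period weights):
ΣP(Q2 2017)Q(Q2 2017) = 2242.45×5 + 297.60×13 + 36726.06×4 = 11212.25 + 3868.8 + 146904.24 = 161985.29
ΣP(Q1 2017)Q(Q2 2017) = 2404.21×5 + 228.48×13 + 27521.65×4 = 12021.05 + 2970.24 + 110086.6 = 125077.89
P = 161985.29 / 125077.89 × 100 = 129.5075
Fisher = √(L × P) = √(128.3882 × 129.5075) = 128.9467

128.95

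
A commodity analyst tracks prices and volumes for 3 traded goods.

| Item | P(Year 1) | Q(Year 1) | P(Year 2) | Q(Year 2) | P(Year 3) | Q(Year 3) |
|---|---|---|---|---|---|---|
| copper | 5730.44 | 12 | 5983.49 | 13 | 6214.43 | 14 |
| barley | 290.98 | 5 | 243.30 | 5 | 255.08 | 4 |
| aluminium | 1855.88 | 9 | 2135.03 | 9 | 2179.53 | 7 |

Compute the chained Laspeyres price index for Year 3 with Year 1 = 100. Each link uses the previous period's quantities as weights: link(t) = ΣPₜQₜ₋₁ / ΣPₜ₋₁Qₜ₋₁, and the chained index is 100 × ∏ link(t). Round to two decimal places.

109.85

Link Year 1→Year 2:
ΣP(Year 2)Q(Year 1) = 5983.49×12 + 243.30×5 + 2135.03×9 = 71801.88 + 1216.5 + 19215.27 = 92233.65
ΣP(Year 1)Q(Year 1) = 5730.44×12 + 290.98×5 + 1855.88×9 = 68765.28 + 1454.9 + 16702.92 = 86923.1
link = 92233.65/86923.1 = 1.061095
Link Year 2→Year 3:
ΣP(Year 3)Q(Year 2) = 6214.43×13 + 255.08×5 + 2179.53×9 = 80787.59 + 1275.4 + 19615.77 = 101678.76
ΣP(Year 2)Q(Year 2) = 5983.49×13 + 243.30×5 + 2135.03×9 = 77785.37 + 1216.5 + 19215.27 = 98217.14
link = 101678.76/98217.14 = 1.035245
Chained index = 100 × 1.061095 × 1.035245 = 109.8493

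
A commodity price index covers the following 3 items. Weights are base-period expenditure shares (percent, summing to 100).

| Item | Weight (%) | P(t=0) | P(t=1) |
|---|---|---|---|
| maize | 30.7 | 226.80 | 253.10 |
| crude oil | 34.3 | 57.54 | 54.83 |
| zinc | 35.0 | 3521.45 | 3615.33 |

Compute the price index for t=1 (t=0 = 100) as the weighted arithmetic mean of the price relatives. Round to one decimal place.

102.9

maize: 30.7 × (253.10/226.80) = 30.7 × 1.115961 = 34.2600
crude oil: 34.3 × (54.83/57.54) = 34.3 × 0.952902 = 32.6845
zinc: 35.0 × (3615.33/3521.45) = 35.0 × 1.026659 = 35.9331
Index = Σ wᵢ·(p₁ᵢ/p₀ᵢ) = 34.2600 + 32.6845 + 35.9331 = 102.8776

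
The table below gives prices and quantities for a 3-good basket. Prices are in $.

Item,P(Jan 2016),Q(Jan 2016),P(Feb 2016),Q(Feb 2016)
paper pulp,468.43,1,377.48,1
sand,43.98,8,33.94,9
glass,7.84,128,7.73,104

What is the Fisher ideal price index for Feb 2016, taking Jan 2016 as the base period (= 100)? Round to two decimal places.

Laspeyres component (base-period weights):
ΣP(Feb 2016)Q(Jan 2016) = 377.48×1 + 33.94×8 + 7.73×128 = 377.48 + 271.52 + 989.44 = 1638.44
ΣP(Jan 2016)Q(Jan 2016) = 468.43×1 + 43.98×8 + 7.84×128 = 468.43 + 351.84 + 1003.52 = 1823.79
L = 1638.44 / 1823.79 × 100 = 89.8371
Paasche component (current-period weights):
ΣP(Feb 2016)Q(Feb 2016) = 377.48×1 + 33.94×9 + 7.73×104 = 377.48 + 305.46 + 803.92 = 1486.86
ΣP(Jan 2016)Q(Feb 2016) = 468.43×1 + 43.98×9 + 7.84×104 = 468.43 + 395.82 + 815.36 = 1679.61
P = 1486.86 / 1679.61 × 100 = 88.5241
Fisher = √(L × P) = √(89.8371 × 88.5241) = 89.1782

89.18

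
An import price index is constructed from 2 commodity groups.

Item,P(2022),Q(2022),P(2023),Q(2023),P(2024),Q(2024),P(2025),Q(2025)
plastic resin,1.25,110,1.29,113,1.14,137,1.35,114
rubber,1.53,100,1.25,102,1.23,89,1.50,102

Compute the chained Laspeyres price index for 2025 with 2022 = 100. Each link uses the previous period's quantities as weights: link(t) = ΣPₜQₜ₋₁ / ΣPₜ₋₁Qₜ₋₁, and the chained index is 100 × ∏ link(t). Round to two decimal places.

Link 2022→2023:
ΣP(2023)Q(2022) = 1.29×110 + 1.25×100 = 141.9 + 125 = 266.9
ΣP(2022)Q(2022) = 1.25×110 + 1.53×100 = 137.5 + 153 = 290.5
link = 266.9/290.5 = 0.918761
Link 2023→2024:
ΣP(2024)Q(2023) = 1.14×113 + 1.23×102 = 128.82 + 125.46 = 254.28
ΣP(2023)Q(2023) = 1.29×113 + 1.25×102 = 145.77 + 127.5 = 273.27
link = 254.28/273.27 = 0.930508
Link 2024→2025:
ΣP(2025)Q(2024) = 1.35×137 + 1.50×89 = 184.95 + 133.5 = 318.45
ΣP(2024)Q(2024) = 1.14×137 + 1.23×89 = 156.18 + 109.47 = 265.65
link = 318.45/265.65 = 1.198758
Chained index = 100 × 0.918761 × 0.930508 × 1.198758 = 102.4835

102.48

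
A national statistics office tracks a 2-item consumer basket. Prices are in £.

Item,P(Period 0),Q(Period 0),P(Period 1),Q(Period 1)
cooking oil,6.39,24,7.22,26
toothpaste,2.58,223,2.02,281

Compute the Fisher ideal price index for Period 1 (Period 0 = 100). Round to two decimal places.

Laspeyres component (base-period weights):
ΣP(Period 1)Q(Period 0) = 7.22×24 + 2.02×223 = 173.28 + 450.46 = 623.74
ΣP(Period 0)Q(Period 0) = 6.39×24 + 2.58×223 = 153.36 + 575.34 = 728.7
L = 623.74 / 728.7 × 100 = 85.5963
Paasche component (current-period weights):
ΣP(Period 1)Q(Period 1) = 7.22×26 + 2.02×281 = 187.72 + 567.62 = 755.34
ΣP(Period 0)Q(Period 1) = 6.39×26 + 2.58×281 = 166.14 + 724.98 = 891.12
P = 755.34 / 891.12 × 100 = 84.7630
Fisher = √(L × P) = √(85.5963 × 84.7630) = 85.1786

85.18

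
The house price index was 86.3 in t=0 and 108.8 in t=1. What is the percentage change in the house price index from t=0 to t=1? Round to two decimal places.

Change = (108.8 − 86.3) / 86.3 × 100
       = 22.5 / 86.3 × 100 = 26.0718%

26.07%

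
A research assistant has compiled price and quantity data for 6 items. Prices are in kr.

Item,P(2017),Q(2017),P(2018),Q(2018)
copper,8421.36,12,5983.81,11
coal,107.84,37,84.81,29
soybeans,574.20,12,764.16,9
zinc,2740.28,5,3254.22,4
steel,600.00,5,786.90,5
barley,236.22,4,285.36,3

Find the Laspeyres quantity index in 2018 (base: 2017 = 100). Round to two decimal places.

89.21

Laspeyres quantity index uses base-period prices as weights.
ΣP(2017)·Q(2018) = 8421.36×11 + 107.84×29 + 574.20×9 + 2740.28×4 + 600.00×5 + 236.22×3 = 92634.96 + 3127.36 + 5167.8 + 10961.12 + 3000 + 708.66 = 115599.9
ΣP(2017)·Q(2017) = 8421.36×12 + 107.84×37 + 574.20×12 + 2740.28×5 + 600.00×5 + 236.22×4 = 101056.32 + 3990.08 + 6890.4 + 13701.4 + 3000 + 944.88 = 129583.08
Index = 115599.9 / 129583.08 × 100 = 89.2091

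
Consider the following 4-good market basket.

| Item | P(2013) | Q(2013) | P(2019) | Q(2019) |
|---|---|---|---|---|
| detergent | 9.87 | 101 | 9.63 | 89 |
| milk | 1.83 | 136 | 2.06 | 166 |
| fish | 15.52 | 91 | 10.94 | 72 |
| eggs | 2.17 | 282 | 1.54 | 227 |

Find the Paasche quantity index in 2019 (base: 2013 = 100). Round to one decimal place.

Paasche quantity index uses current-period prices as weights.
ΣP(2019)·Q(2019) = 9.63×89 + 2.06×166 + 10.94×72 + 1.54×227 = 857.07 + 341.96 + 787.68 + 349.58 = 2336.29
ΣP(2019)·Q(2013) = 9.63×101 + 2.06×136 + 10.94×91 + 1.54×282 = 972.63 + 280.16 + 995.54 + 434.28 = 2682.61
Index = 2336.29 / 2682.61 × 100 = 87.0902

87.1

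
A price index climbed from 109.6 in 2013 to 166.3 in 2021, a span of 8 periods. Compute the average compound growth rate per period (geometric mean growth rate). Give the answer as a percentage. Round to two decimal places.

Growth factor = (166.3/109.6)^(1/8) = (1.517336)^(1/8) = 1.053502
Growth rate = 1.053502 − 1 = 0.053502 = 5.3502%

5.35%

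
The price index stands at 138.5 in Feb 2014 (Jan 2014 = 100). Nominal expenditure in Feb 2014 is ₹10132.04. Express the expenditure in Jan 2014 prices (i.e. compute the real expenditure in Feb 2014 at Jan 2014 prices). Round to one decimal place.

Real = Nominal ÷ (Index/100) = 10132.04 ÷ (138.5/100)
     = 10132.04 ÷ 1.385 = 7315.5523

7315.6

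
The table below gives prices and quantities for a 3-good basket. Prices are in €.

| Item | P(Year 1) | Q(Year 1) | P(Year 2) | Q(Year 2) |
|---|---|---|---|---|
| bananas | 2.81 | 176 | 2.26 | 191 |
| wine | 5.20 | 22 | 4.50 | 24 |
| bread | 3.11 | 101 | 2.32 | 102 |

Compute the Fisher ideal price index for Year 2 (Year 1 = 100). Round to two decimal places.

79.26

Laspeyres component (base-period weights):
ΣP(Year 2)Q(Year 1) = 2.26×176 + 4.50×22 + 2.32×101 = 397.76 + 99 + 234.32 = 731.08
ΣP(Year 1)Q(Year 1) = 2.81×176 + 5.20×22 + 3.11×101 = 494.56 + 114.4 + 314.11 = 923.07
L = 731.08 / 923.07 × 100 = 79.2009
Paasche component (current-period weights):
ΣP(Year 2)Q(Year 2) = 2.26×191 + 4.50×24 + 2.32×102 = 431.66 + 108 + 236.64 = 776.3
ΣP(Year 1)Q(Year 2) = 2.81×191 + 5.20×24 + 3.11×102 = 536.71 + 124.8 + 317.22 = 978.73
P = 776.3 / 978.73 × 100 = 79.3171
Fisher = √(L × P) = √(79.2009 × 79.3171) = 79.2590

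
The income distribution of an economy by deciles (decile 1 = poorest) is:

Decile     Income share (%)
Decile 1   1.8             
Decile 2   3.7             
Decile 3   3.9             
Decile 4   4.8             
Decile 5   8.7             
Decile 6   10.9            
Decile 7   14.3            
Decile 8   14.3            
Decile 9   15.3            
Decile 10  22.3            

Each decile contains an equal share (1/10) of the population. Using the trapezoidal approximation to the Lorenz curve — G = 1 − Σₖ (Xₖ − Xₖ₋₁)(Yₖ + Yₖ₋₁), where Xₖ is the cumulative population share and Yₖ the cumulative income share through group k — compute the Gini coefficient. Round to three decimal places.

Cumulative income shares Yₖ: 0.0180, 0.0550, 0.0940, 0.1420, 0.2290, 0.3380, 0.4810, 0.6240, 0.7770, 1.0000
Σ (Xₖ−Xₖ₋₁)(Yₖ+Yₖ₋₁) = (1/10)(0.0180+0.0000) + (1/10)(0.0550+0.0180) + (1/10)(0.0940+0.0550) + (1/10)(0.1420+0.0940) + (1/10)(0.2290+0.1420) + (1/10)(0.3380+0.2290) + (1/10)(0.4810+0.3380) + (1/10)(0.6240+0.4810) + (1/10)(0.7770+0.6240) + (1/10)(1.0000+0.7770)
  = 0.0018 + 0.0073 + 0.0149 + 0.0236 + 0.0371 + 0.0567 + 0.0819 + 0.1105 + 0.1401 + 0.1777 = 0.6516
G = 1 − 0.6516 = 0.3484

0.348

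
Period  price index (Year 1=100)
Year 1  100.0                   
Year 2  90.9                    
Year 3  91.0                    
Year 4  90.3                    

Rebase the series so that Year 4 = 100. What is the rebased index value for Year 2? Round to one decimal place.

Rebased(Year 2) = 90.9 / 90.3 × 100 = 100.6645

100.7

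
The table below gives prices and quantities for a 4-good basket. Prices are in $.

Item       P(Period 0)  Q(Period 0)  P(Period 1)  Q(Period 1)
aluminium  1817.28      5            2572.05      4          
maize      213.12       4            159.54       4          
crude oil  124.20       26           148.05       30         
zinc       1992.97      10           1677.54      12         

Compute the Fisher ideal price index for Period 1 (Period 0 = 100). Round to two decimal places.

Laspeyres component (base-period weights):
ΣP(Period 1)Q(Period 0) = 2572.05×5 + 159.54×4 + 148.05×26 + 1677.54×10 = 12860.25 + 638.16 + 3849.3 + 16775.4 = 34123.11
ΣP(Period 0)Q(Period 0) = 1817.28×5 + 213.12×4 + 124.20×26 + 1992.97×10 = 9086.4 + 852.48 + 3229.2 + 19929.7 = 33097.78
L = 34123.11 / 33097.78 × 100 = 103.0979
Paasche component (current-period weights):
ΣP(Period 1)Q(Period 1) = 2572.05×4 + 159.54×4 + 148.05×30 + 1677.54×12 = 10288.2 + 638.16 + 4441.5 + 20130.48 = 35498.34
ΣP(Period 0)Q(Period 1) = 1817.28×4 + 213.12×4 + 124.20×30 + 1992.97×12 = 7269.12 + 852.48 + 3726 + 23915.64 = 35763.24
P = 35498.34 / 35763.24 × 100 = 99.2593
Fisher = √(L × P) = √(103.0979 × 99.2593) = 101.1604

101.16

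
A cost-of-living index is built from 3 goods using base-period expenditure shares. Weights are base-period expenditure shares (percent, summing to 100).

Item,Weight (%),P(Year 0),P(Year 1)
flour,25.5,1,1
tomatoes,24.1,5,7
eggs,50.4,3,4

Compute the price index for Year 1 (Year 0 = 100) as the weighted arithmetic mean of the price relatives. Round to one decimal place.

126.4

flour: 25.5 × (1/1) = 25.5 × 1.000000 = 25.5000
tomatoes: 24.1 × (7/5) = 24.1 × 1.400000 = 33.7400
eggs: 50.4 × (4/3) = 50.4 × 1.333333 = 67.2000
Index = Σ wᵢ·(p₁ᵢ/p₀ᵢ) = 25.5000 + 33.7400 + 67.2000 = 126.4400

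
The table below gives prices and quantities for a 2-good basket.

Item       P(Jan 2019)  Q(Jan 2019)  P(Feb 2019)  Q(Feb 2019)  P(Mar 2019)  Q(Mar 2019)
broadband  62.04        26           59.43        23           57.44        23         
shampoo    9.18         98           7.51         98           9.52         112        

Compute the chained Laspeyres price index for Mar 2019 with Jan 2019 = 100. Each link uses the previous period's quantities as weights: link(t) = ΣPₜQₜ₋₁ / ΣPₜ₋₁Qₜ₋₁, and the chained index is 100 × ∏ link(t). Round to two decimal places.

Link Jan 2019→Feb 2019:
ΣP(Feb 2019)Q(Jan 2019) = 59.43×26 + 7.51×98 = 1545.18 + 735.98 = 2281.16
ΣP(Jan 2019)Q(Jan 2019) = 62.04×26 + 9.18×98 = 1613.04 + 899.64 = 2512.68
link = 2281.16/2512.68 = 0.907859
Link Feb 2019→Mar 2019:
ΣP(Mar 2019)Q(Feb 2019) = 57.44×23 + 9.52×98 = 1321.12 + 932.96 = 2254.08
ΣP(Feb 2019)Q(Feb 2019) = 59.43×23 + 7.51×98 = 1366.89 + 735.98 = 2102.87
link = 2254.08/2102.87 = 1.071906
Chained index = 100 × 0.907859 × 1.071906 = 97.3140

97.31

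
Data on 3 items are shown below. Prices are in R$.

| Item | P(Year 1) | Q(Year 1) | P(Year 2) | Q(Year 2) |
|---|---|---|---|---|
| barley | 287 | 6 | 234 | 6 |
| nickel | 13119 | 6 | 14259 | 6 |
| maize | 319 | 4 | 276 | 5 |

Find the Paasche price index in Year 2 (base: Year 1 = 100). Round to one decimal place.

107.7

Paasche price index uses current-period quantities as weights.
ΣP(Year 2)·Q(Year 2) = 234×6 + 14259×6 + 276×5 = 1404 + 85554 + 1380 = 88338
ΣP(Year 1)·Q(Year 2) = 287×6 + 13119×6 + 319×5 = 1722 + 78714 + 1595 = 82031
Index = 88338 / 82031 × 100 = 107.6886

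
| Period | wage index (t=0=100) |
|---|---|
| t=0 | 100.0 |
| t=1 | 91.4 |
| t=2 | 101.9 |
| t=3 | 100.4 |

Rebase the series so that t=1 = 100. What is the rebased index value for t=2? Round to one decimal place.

Rebased(t=2) = 101.9 / 91.4 × 100 = 111.4880

111.5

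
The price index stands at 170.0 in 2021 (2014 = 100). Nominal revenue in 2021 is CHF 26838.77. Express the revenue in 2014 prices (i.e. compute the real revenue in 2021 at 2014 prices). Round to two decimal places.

Real = Nominal ÷ (Index/100) = 26838.77 ÷ (170.0/100)
     = 26838.77 ÷ 1.700 = 15787.5118

15787.51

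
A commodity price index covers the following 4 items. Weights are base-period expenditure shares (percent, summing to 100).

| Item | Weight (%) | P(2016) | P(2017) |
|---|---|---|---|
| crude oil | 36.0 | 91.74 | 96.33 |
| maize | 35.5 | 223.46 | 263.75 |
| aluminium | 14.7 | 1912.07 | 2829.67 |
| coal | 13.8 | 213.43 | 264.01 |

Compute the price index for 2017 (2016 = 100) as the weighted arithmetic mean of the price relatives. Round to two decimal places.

118.53

crude oil: 36.0 × (96.33/91.74) = 36.0 × 1.050033 = 37.8012
maize: 35.5 × (263.75/223.46) = 35.5 × 1.180301 = 41.9007
aluminium: 14.7 × (2829.67/1912.07) = 14.7 × 1.479899 = 21.7545
coal: 13.8 × (264.01/213.43) = 13.8 × 1.236986 = 17.0704
Index = Σ wᵢ·(p₁ᵢ/p₀ᵢ) = 37.8012 + 41.9007 + 21.7545 + 17.0704 = 118.5268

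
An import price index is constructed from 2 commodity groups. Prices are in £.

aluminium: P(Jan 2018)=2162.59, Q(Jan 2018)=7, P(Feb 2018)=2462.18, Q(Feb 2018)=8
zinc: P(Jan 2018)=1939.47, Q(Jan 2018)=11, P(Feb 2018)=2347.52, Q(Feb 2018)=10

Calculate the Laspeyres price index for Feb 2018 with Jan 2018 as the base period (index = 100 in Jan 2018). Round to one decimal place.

Laspeyres price index uses base-period quantities as weights.
ΣP(Feb 2018)·Q(Jan 2018) = 2462.18×7 + 2347.52×11 = 17235.26 + 25822.72 = 43057.98
ΣP(Jan 2018)·Q(Jan 2018) = 2162.59×7 + 1939.47×11 = 15138.13 + 21334.17 = 36472.3
Index = 43057.98 / 36472.3 × 100 = 118.0567

118.1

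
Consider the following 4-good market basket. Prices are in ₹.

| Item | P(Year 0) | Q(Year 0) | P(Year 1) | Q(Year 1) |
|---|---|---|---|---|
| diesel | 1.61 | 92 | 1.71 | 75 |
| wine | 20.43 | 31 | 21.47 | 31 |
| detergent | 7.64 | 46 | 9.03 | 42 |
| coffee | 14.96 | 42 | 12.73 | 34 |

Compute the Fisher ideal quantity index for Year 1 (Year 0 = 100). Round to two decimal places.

90.25

Laspeyres component (base-period weights):
ΣP(Year 0)Q(Year 1) = 1.61×75 + 20.43×31 + 7.64×42 + 14.96×34 = 120.75 + 633.33 + 320.88 + 508.64 = 1583.6
ΣP(Year 0)Q(Year 0) = 1.61×92 + 20.43×31 + 7.64×46 + 14.96×42 = 148.12 + 633.33 + 351.44 + 628.32 = 1761.21
L = 1583.6 / 1761.21 × 100 = 89.9155
Paasche component (current-period weights):
ΣP(Year 1)Q(Year 1) = 1.71×75 + 21.47×31 + 9.03×42 + 12.73×34 = 128.25 + 665.57 + 379.26 + 432.82 = 1605.9
ΣP(Year 1)Q(Year 0) = 1.71×92 + 21.47×31 + 9.03×46 + 12.73×42 = 157.32 + 665.57 + 415.38 + 534.66 = 1772.93
P = 1605.9 / 1772.93 × 100 = 90.5789
Fisher = √(L × P) = √(89.9155 × 90.5789) = 90.2466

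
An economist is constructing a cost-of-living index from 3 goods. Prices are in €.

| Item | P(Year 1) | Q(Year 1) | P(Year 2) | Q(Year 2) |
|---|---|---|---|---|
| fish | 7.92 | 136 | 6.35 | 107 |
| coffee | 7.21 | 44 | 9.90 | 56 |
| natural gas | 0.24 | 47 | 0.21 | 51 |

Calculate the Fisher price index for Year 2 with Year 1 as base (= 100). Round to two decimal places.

95.78

Laspeyres component (base-period weights):
ΣP(Year 2)Q(Year 1) = 6.35×136 + 9.90×44 + 0.21×47 = 863.6 + 435.6 + 9.87 = 1309.07
ΣP(Year 1)Q(Year 1) = 7.92×136 + 7.21×44 + 0.24×47 = 1077.12 + 317.24 + 11.28 = 1405.64
L = 1309.07 / 1405.64 × 100 = 93.1298
Paasche component (current-period weights):
ΣP(Year 2)Q(Year 2) = 6.35×107 + 9.90×56 + 0.21×51 = 679.45 + 554.4 + 10.71 = 1244.56
ΣP(Year 1)Q(Year 2) = 7.92×107 + 7.21×56 + 0.24×51 = 847.44 + 403.76 + 12.24 = 1263.44
P = 1244.56 / 1263.44 × 100 = 98.5057
Fisher = √(L × P) = √(93.1298 × 98.5057) = 95.7800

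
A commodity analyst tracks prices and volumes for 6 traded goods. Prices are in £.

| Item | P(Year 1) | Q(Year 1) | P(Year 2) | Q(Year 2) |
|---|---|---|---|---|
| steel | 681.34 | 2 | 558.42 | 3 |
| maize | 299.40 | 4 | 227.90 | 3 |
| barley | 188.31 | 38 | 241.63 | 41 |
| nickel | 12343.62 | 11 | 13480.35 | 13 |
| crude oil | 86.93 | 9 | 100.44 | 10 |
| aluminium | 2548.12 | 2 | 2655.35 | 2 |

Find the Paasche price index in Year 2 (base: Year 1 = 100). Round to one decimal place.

109.4

Paasche price index uses current-period quantities as weights.
ΣP(Year 2)·Q(Year 2) = 558.42×3 + 227.90×3 + 241.63×41 + 13480.35×13 + 100.44×10 + 2655.35×2 = 1675.26 + 683.7 + 9906.83 + 175244.55 + 1004.4 + 5310.7 = 193825.44
ΣP(Year 1)·Q(Year 2) = 681.34×3 + 299.40×3 + 188.31×41 + 12343.62×13 + 86.93×10 + 2548.12×2 = 2044.02 + 898.2 + 7720.71 + 160467.06 + 869.3 + 5096.24 = 177095.53
Index = 193825.44 / 177095.53 × 100 = 109.4468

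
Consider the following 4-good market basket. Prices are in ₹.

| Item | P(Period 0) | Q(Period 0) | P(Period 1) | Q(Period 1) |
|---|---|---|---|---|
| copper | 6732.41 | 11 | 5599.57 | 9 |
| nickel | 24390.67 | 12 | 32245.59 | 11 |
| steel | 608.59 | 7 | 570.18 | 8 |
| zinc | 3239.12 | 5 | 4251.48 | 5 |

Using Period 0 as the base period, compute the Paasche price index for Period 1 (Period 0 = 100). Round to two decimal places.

Paasche price index uses current-period quantities as weights.
ΣP(Period 1)·Q(Period 1) = 5599.57×9 + 32245.59×11 + 570.18×8 + 4251.48×5 = 50396.13 + 354701.49 + 4561.44 + 21257.4 = 430916.46
ΣP(Period 0)·Q(Period 1) = 6732.41×9 + 24390.67×11 + 608.59×8 + 3239.12×5 = 60591.69 + 268297.37 + 4868.72 + 16195.6 = 349953.38
Index = 430916.46 / 349953.38 × 100 = 123.1354

123.14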